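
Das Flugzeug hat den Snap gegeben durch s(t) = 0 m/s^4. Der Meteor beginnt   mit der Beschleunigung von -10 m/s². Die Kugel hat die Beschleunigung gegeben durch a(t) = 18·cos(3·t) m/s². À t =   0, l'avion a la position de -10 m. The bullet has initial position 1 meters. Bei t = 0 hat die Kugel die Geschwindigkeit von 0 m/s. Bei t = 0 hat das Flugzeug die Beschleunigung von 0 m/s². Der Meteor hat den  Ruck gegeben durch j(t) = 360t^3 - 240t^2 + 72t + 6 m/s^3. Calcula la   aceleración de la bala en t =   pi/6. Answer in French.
De l'équation de l'accélération a(t) = 18·cos(3·t), nous substituons t = pi/6 pour obtenir a = 0.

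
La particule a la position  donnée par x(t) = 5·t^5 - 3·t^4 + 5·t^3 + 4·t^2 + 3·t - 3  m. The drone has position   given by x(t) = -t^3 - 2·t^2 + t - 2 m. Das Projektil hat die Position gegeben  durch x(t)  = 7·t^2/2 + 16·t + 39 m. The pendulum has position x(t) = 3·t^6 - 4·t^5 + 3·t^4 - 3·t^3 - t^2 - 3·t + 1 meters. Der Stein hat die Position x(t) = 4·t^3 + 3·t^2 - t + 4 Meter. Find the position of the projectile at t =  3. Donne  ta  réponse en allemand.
Aus der Gleichung für die Position x(t) = 7·t^2/2 + 16·t + 39, setzen wir t = 3 ein und erhalten x = 237/2.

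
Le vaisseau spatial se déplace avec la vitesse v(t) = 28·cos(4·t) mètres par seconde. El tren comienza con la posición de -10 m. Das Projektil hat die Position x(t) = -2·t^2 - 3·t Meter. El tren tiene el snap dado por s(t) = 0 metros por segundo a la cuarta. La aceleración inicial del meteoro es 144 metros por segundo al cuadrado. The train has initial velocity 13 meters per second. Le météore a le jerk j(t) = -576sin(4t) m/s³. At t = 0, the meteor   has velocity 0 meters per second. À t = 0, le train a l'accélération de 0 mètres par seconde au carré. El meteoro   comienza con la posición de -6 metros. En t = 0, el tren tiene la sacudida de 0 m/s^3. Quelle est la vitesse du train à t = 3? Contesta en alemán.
Um dies zu lösen, müssen wir 3 Stammfunktionen unserer Gleichung für den Snap s(t) = 0 finden. Mit ∫s(t)dt und Anwendung von j(0) = 0, finden wir j(t) = 0. Die Stammfunktion von dem Ruck, mit a(0) = 0, ergibt die Beschleunigung: a(t) = 0. Mit ∫a(t)dt und Anwendung von v(0) = 13, finden wir v(t) = 13. Mit v(t) = 13 und Einsetzen von t = 3, finden wir v = 13.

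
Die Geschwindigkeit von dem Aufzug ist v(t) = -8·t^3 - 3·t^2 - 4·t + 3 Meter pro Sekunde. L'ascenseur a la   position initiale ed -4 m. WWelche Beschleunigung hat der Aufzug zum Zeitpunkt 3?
Wir müssen unsere Gleichung für die Geschwindigkeit v(t) = -8·t^3 - 3·t^2 - 4·t + 3 1-mal ableiten. Die Ableitung von der Geschwindigkeit ergibt die Beschleunigung: a(t) = -24·t^2 - 6·t - 4. Mit a(t) = -24·t^2 - 6·t - 4 und Einsetzen von t = 3, finden wir a = -238.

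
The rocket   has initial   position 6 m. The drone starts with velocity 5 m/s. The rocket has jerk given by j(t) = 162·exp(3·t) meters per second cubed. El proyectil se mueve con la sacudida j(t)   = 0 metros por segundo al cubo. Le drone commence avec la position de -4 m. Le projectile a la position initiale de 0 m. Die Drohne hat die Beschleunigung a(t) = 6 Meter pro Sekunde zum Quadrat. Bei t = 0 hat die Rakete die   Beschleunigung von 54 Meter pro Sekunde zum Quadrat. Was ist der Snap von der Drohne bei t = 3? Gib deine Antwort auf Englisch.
Starting from acceleration a(t) = 6, we take 2 derivatives. The derivative of acceleration gives jerk: j(t) = 0. Taking d/dt of j(t), we find s(t) = 0. Using s(t) = 0 and substituting t = 3, we find s = 0.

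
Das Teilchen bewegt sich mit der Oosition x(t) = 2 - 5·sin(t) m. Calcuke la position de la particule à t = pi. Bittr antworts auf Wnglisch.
From the given position equation x(t) = 2 - 5·sin(t), we substitute t = pi to get x = 2.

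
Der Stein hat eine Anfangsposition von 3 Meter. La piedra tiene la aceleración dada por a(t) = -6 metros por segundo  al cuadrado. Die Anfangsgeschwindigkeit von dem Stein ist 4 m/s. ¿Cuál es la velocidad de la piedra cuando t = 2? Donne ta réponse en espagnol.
Debemos encontrar la antiderivada de nuestra ecuación de la aceleración a(t) = -6 1 vez. La antiderivada de la aceleración es la velocidad. Usando v(0) = 4, obtenemos v(t) = 4 - 6·t. Usando v(t) = 4 - 6·t y sustituyendo t = 2, encontramos v = -8.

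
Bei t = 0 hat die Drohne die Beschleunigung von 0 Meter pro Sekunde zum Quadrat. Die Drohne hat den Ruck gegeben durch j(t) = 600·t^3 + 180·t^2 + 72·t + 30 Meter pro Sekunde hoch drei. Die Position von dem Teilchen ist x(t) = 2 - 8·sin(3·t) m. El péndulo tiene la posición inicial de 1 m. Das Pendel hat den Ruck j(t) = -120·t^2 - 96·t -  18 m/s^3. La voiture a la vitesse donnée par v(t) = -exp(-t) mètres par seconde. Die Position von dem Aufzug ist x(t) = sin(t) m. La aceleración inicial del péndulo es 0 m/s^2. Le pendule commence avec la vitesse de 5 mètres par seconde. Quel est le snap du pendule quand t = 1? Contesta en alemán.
Ausgehend von dem Ruck j(t) = -120·t^2 - 96·t - 18, nehmen wir 1 Ableitung. Mit d/dt von j(t) finden wir s(t) = -240·t - 96. Wir haben den Snap s(t) = -240·t - 96. Durch Einsetzen von t = 1: s(1) = -336.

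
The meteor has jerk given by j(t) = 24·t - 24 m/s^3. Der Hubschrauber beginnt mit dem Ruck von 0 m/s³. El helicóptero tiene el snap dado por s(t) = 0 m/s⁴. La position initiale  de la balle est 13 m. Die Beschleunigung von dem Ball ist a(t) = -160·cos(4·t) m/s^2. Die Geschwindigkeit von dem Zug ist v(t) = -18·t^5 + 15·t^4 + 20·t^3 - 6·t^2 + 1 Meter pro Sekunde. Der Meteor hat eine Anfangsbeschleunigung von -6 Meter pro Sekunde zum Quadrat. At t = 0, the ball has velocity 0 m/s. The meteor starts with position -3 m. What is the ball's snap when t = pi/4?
To solve this, we need to take 2 derivatives of our acceleration equation a(t) = -160·cos(4·t). The derivative of acceleration gives jerk: j(t) = 640·sin(4·t). Taking d/dt of j(t), we find s(t) = 2560·cos(4·t). We have snap s(t) = 2560·cos(4·t). Substituting t = pi/4: s(pi/4) = -2560.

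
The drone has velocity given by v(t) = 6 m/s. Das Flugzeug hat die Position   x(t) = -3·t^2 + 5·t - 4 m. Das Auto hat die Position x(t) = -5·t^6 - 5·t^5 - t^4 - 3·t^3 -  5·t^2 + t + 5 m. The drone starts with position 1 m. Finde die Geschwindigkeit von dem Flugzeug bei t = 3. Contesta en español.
Debemos derivar nuestra ecuación de la posición x(t) = -3·t^2 + 5·t - 4 1 vez. La derivada de la posición da la velocidad: v(t) = 5 - 6·t. Usando v(t) = 5 - 6·t y sustituyendo t = 3, encontramos v = -13.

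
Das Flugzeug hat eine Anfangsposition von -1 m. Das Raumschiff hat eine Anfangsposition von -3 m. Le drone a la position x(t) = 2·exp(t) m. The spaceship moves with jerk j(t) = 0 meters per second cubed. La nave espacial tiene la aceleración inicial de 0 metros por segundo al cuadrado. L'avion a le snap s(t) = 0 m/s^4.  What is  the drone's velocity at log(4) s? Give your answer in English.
We must differentiate our position equation x(t) = 2·exp(t) 1 time. Differentiating position, we get velocity: v(t) = 2·exp(t). From the given velocity equation v(t) = 2·exp(t), we substitute t = log(4) to get v = 8.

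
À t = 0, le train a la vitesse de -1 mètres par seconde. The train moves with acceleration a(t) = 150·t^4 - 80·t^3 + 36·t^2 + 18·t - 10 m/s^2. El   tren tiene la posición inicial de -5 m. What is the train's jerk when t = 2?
Starting from acceleration a(t) = 150·t^4 - 80·t^3 + 36·t^2 + 18·t - 10, we take 1 derivative. The derivative of acceleration gives jerk: j(t) = 600·t^3 - 240·t^2 + 72·t + 18. From the given jerk equation j(t) = 600·t^3 - 240·t^2 + 72·t + 18, we substitute t = 2 to get j = 4002.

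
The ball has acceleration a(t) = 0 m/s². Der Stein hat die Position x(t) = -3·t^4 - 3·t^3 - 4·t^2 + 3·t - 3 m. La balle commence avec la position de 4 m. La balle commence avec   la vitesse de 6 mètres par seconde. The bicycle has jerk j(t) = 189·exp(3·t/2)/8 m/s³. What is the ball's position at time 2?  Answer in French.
Nous devons intégrer notre équation de l'accélération a(t) = 0 2 fois. En intégrant l'accélération et en utilisant la condition initiale v(0) = 6, nous obtenons v(t) = 6. En intégrant la vitesse et en utilisant la condition initiale x(0) = 4, nous obtenons x(t) = 6·t + 4. En utilisant x(t) = 6·t + 4 et en substituant t = 2, nous trouvons x = 16.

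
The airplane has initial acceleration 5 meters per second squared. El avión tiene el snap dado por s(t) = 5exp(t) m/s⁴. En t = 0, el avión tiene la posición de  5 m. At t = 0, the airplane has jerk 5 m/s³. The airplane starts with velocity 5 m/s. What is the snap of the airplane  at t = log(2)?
We have snap s(t) = 5·exp(t). Substituting t = log(2): s(log(2)) = 10.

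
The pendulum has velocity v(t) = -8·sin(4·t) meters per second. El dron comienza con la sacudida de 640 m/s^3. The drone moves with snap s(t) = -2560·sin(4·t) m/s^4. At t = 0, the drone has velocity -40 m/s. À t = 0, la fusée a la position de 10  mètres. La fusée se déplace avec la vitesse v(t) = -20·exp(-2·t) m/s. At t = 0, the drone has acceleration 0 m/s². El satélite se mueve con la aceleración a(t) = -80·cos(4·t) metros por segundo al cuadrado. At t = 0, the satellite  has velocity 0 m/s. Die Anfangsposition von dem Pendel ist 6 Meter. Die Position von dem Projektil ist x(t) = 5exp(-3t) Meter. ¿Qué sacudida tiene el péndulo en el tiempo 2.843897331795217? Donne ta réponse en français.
En partant de la vitesse v(t) = -8·sin(4·t), nous prenons 2 dérivées. En prenant d/dt de v(t), nous trouvons a(t) = -32·cos(4·t). La dérivée de l'accélération donne le jerk: j(t) = 128·sin(4·t). En utilisant j(t) = 128·sin(4·t) et en substituant t = 2.843897331795217, nous trouvons j = -118.868359292139.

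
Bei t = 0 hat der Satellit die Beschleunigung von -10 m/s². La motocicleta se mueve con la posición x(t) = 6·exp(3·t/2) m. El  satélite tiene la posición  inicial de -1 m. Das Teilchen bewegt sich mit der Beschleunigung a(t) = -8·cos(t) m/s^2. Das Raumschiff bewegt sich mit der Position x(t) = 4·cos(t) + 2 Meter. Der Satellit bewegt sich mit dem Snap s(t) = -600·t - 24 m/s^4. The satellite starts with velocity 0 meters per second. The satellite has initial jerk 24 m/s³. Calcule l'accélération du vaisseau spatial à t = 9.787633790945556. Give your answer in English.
We must differentiate our position equation x(t) = 4·cos(t) + 2 2 times. The derivative of position gives velocity: v(t) = -4·sin(t). The derivative of velocity gives acceleration: a(t) = -4·cos(t). We have acceleration a(t) = -4·cos(t). Substituting t = 9.787633790945556: a(9.787633790945556) = 3.73954789273842.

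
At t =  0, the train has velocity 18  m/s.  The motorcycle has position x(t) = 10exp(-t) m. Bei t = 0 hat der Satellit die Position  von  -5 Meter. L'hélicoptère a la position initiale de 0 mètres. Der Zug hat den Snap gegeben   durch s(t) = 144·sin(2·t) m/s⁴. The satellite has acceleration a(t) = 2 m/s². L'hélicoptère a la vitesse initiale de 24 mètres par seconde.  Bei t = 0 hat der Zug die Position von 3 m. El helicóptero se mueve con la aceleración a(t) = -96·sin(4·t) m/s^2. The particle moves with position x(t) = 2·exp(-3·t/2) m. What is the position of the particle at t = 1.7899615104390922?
From the given position equation x(t) = 2·exp(-3·t/2), we substitute t = 1.7899615104390922 to get x = 0.136450265631444.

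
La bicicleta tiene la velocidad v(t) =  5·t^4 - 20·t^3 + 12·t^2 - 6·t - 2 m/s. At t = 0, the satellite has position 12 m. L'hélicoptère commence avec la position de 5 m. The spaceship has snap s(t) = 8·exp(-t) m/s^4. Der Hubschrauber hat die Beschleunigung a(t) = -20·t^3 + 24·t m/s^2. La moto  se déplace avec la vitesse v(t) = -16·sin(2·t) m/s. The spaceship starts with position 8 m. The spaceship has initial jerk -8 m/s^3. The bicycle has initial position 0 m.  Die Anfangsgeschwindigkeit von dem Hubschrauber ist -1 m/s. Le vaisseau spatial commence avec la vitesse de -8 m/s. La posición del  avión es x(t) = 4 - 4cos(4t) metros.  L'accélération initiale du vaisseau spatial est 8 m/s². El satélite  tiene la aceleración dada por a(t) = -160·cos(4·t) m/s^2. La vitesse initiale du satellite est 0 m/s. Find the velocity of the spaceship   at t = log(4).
We must find the integral of our snap equation s(t) = 8·exp(-t) 3 times. The antiderivative of snap is jerk. Using j(0) = -8, we get j(t) = -8·exp(-t). The integral of jerk, with a(0) = 8, gives acceleration: a(t) = 8·exp(-t). Finding the antiderivative of a(t) and using v(0) = -8: v(t) = -8·exp(-t). We have velocity v(t) = -8·exp(-t). Substituting t = log(4): v(log(4)) = -2.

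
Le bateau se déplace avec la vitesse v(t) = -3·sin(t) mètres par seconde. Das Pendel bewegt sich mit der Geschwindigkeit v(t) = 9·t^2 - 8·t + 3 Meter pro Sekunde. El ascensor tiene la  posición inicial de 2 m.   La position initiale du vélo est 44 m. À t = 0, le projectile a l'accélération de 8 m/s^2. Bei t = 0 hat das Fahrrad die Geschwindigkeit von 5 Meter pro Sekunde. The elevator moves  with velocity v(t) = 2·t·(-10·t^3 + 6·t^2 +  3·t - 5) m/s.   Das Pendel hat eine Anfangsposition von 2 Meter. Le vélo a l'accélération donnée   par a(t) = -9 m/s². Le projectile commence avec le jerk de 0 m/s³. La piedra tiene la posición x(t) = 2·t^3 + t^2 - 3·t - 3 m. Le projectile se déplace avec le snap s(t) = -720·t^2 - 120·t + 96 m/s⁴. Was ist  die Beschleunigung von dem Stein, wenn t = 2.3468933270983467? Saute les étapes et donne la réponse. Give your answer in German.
Die Antwort ist 30.1627199251802.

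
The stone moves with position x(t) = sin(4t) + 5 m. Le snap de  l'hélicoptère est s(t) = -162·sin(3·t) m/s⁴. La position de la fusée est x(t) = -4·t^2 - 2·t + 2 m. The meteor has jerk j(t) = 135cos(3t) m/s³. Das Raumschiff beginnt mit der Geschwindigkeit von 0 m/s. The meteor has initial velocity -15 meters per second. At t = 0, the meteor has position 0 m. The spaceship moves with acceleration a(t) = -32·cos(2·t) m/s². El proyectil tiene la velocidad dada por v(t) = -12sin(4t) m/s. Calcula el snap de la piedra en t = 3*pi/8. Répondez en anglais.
To solve this, we need to take 4 derivatives of our position equation x(t) = sin(4·t) + 5. Taking d/dt of x(t), we find v(t) = 4·cos(4·t). The derivative of velocity gives acceleration: a(t) = -16·sin(4·t). Taking d/dt of a(t), we find j(t) = -64·cos(4·t). Taking d/dt of j(t), we find s(t) = 256·sin(4·t). From the given snap equation s(t) = 256·sin(4·t), we substitute t = 3*pi/8 to get s = -256.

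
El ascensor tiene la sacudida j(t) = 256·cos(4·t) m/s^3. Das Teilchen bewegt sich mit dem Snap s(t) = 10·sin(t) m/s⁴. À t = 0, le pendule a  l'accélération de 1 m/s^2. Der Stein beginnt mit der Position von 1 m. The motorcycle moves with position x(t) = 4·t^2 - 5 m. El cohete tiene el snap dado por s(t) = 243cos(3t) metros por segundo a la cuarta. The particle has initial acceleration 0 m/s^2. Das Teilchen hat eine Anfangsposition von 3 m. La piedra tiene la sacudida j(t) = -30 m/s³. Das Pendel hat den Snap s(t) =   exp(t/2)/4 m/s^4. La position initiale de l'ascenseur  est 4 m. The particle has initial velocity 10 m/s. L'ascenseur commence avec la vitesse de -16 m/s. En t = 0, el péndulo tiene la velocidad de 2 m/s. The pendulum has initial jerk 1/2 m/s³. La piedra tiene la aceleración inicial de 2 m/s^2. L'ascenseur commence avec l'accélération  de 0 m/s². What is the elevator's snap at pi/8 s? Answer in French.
Nous devons dériver notre équation du jerk j(t) = 256·cos(4·t) 1 fois. En prenant d/dt de j(t), nous trouvons s(t) = -1024·sin(4·t). Nous avons le snap s(t) = -1024·sin(4·t). En substituant t = pi/8: s(pi/8) = -1024.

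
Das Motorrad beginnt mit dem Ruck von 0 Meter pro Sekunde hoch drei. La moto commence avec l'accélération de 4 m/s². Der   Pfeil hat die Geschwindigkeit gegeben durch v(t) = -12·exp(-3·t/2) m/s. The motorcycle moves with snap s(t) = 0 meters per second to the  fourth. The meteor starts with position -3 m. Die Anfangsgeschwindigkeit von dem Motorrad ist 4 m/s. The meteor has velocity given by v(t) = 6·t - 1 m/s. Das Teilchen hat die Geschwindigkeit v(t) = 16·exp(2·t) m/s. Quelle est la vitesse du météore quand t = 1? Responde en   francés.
En utilisant v(t) = 6·t - 1 et en substituant t = 1, nous trouvons v = 5.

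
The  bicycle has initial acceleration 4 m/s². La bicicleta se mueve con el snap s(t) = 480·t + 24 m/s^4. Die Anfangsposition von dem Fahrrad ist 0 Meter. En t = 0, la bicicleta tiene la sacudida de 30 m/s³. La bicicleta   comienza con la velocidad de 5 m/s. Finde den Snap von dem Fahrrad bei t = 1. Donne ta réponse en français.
Nous avons le snap s(t) = 480·t + 24. En substituant t = 1: s(1) = 504.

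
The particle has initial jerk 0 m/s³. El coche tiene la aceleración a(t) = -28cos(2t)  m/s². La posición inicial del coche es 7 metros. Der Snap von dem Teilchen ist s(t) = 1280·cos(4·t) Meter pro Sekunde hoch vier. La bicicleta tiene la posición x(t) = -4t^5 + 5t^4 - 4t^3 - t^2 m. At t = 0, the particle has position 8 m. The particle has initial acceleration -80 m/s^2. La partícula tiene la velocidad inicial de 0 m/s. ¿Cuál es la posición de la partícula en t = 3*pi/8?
Partiendo del snap s(t) = 1280·cos(4·t), tomamos 4 integrales. La integral del snap es la sacudida. Usando j(0) = 0, obtenemos j(t) = 320·sin(4·t). Tomando ∫j(t)dt y aplicando a(0) = -80, encontramos a(t) = -80·cos(4·t). Tomando ∫a(t)dt y aplicando v(0) = 0, encontramos v(t) = -20·sin(4·t). La integral de la velocidad es la posición. Usando x(0) = 8, obtenemos x(t) = 5·cos(4·t) + 3. Usando x(t) = 5·cos(4·t) + 3 y sustituyendo t = 3*pi/8, encontramos x = 3.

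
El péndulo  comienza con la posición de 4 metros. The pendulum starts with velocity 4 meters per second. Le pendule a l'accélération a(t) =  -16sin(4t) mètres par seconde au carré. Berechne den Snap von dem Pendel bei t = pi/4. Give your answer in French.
Nous devons dériver notre équation de l'accélération a(t) = -16·sin(4·t) 2 fois. En dérivant l'accélération, nous obtenons le jerk: j(t) = -64·cos(4·t). La dérivée du jerk donne le snap: s(t) = 256·sin(4·t). Nous avons le snap s(t) = 256·sin(4·t). En substituant t = pi/4: s(pi/4) = 0.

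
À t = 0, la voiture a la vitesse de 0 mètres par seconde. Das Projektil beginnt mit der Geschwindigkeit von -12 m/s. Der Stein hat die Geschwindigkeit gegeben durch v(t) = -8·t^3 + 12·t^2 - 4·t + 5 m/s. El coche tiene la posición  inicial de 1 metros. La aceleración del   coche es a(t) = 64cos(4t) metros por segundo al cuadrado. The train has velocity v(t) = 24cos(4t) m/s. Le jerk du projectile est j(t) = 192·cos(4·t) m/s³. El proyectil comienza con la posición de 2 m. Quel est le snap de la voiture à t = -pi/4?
Pour résoudre ceci, nous devons prendre 2 dérivées de notre équation de l'accélération a(t) = 64·cos(4·t). La dérivée de l'accélération donne le jerk: j(t) = -256·sin(4·t). La dérivée du jerk donne le snap: s(t) = -1024·cos(4·t). De l'équation du snap s(t) = -1024·cos(4·t), nous substituons t = -pi/4 pour obtenir s = 1024.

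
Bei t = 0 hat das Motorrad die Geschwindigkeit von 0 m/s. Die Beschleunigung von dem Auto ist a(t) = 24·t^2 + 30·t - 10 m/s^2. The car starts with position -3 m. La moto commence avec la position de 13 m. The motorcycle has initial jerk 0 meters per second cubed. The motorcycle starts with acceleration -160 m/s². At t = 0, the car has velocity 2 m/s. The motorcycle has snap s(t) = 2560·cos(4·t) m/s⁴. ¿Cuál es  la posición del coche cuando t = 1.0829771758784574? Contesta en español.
Necesitamos integrar nuestra ecuación de la aceleración a(t) = 24·t^2 + 30·t - 10 2 veces. Integrando la aceleración y usando la condición inicial v(0) = 2, obtenemos v(t) = 8·t^3 + 15·t^2 - 10·t + 2. Tomando ∫v(t)dt y aplicando x(0) = -3, encontramos x(t) = 2·t^4 + 5·t^3 - 5·t^2 + 2·t - 3. Tenemos la posición x(t) = 2·t^4 + 5·t^3 - 5·t^2 + 2·t - 3. Sustituyendo t = 1.0829771758784574: x(1.0829771758784574) = 2.40365420873302.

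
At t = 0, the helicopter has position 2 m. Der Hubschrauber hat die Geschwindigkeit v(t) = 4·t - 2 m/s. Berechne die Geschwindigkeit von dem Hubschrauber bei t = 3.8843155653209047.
Mit v(t) = 4·t - 2 und Einsetzen von t = 3.8843155653209047, finden wir v = 13.5372622612836.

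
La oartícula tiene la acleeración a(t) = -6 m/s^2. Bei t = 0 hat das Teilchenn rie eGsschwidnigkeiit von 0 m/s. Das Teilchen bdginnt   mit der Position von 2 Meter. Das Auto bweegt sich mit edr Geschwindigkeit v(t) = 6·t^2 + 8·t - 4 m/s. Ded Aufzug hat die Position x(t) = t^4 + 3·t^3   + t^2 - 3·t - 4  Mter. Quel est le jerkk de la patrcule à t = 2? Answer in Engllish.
To solve this, we need to take 1 derivative of our acceleration equation a(t) = -6. Differentiating acceleration, we get jerk: j(t) = 0. Using j(t) = 0 and substituting t = 2, we find j = 0.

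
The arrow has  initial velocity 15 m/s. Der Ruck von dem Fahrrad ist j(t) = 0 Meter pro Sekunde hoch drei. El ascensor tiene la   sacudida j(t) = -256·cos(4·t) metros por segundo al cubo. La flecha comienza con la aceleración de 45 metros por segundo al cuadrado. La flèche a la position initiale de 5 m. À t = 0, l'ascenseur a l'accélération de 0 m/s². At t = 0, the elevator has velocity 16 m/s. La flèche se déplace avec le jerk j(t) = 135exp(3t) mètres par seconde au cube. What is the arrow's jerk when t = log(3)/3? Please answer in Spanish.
Usando j(t) = 135·exp(3·t) y sustituyendo t = log(3)/3, encontramos j = 405.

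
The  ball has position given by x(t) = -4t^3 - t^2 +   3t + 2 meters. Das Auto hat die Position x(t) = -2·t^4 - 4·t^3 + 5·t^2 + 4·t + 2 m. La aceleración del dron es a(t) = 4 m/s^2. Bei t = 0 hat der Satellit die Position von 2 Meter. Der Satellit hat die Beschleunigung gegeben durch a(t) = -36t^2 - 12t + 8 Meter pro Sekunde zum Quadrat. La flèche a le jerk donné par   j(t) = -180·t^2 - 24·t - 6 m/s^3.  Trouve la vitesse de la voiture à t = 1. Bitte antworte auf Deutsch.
Wir müssen unsere Gleichung für die Position x(t) = -2·t^4 - 4·t^3 + 5·t^2 + 4·t + 2 1-mal ableiten. Durch Ableiten von der Position erhalten wir die Geschwindigkeit: v(t) = -8·t^3 - 12·t^2 + 10·t + 4. Mit v(t) = -8·t^3 - 12·t^2 + 10·t + 4 und Einsetzen von t = 1, finden wir v = -6.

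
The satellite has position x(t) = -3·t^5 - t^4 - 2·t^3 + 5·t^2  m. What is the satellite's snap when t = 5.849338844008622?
We must differentiate our position equation x(t) = -3·t^5 - t^4 - 2·t^3 + 5·t^2 4 times. Taking d/dt of x(t), we find v(t) = -15·t^4 - 4·t^3 - 6·t^2 + 10·t. The derivative of velocity gives acceleration: a(t) = -60·t^3 - 12·t^2 - 12·t + 10. Taking d/dt of a(t), we find j(t) = -180·t^2 - 24·t - 12. Taking d/dt of j(t), we find s(t) = -360·t - 24. We have snap s(t) = -360·t - 24. Substituting t = 5.849338844008622: s(5.849338844008622) = -2129.76198384310.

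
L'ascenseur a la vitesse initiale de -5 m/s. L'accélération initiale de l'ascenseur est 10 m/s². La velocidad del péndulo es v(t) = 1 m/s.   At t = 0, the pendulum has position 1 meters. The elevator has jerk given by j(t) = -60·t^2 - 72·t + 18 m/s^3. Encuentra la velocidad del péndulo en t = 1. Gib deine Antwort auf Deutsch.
Wir haben die Geschwindigkeit v(t) = 1. Durch Einsetzen von t = 1: v(1) = 1.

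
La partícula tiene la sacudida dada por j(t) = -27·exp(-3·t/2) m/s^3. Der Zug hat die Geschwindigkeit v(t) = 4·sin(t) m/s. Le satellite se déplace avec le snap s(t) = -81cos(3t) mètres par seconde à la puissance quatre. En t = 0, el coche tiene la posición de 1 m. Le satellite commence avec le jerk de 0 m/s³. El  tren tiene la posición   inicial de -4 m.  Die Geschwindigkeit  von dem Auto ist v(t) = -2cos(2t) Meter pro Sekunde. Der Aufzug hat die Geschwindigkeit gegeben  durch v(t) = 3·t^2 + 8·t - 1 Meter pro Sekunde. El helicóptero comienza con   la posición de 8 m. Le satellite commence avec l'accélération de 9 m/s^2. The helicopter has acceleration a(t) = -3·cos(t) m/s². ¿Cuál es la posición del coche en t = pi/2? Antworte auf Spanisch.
Necesitamos integrar nuestra ecuación de la velocidad v(t) = -2·cos(2·t) 1 vez. Integrando la velocidad y usando la condición inicial x(0) = 1, obtenemos x(t) = 1 - sin(2·t). Usando x(t) = 1 - sin(2·t) y sustituyendo t = pi/2, encontramos x = 1.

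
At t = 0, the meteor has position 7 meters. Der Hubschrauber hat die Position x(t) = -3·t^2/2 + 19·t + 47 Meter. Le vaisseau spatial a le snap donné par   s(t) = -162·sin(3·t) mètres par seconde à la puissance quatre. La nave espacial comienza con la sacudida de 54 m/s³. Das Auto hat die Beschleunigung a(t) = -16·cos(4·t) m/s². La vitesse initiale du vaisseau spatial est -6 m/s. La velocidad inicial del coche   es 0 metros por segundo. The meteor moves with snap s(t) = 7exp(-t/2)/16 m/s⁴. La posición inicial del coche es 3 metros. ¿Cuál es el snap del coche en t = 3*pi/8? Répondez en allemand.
Ausgehend von der Beschleunigung a(t) = -16·cos(4·t), nehmen wir 2 Ableitungen. Mit d/dt von a(t) finden wir j(t) = 64·sin(4·t). Die Ableitung von dem Ruck ergibt den Snap: s(t) = 256·cos(4·t). Wir haben den Snap s(t) = 256·cos(4·t). Durch Einsetzen von t = 3*pi/8: s(3*pi/8) = 0.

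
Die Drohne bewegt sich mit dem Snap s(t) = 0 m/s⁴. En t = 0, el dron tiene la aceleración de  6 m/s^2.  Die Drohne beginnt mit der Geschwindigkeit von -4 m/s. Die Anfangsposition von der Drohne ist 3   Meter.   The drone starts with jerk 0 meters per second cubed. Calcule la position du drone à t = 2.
Pour résoudre ceci, nous devons prendre 4 intégrales de notre équation du snap s(t) = 0. En intégrant le snap et en utilisant la condition initiale j(0) = 0, nous obtenons j(t) = 0. En intégrant le jerk et en utilisant la condition initiale a(0) = 6, nous obtenons a(t) = 6. En prenant ∫a(t)dt et en appliquant v(0) = -4, nous trouvons v(t) = 6·t - 4. La primitive de la vitesse est la position. En utilisant x(0) = 3, nous obtenons x(t) = 3·t^2 - 4·t + 3. En utilisant x(t) = 3·t^2 - 4·t + 3 et en substituant t = 2, nous trouvons x = 7.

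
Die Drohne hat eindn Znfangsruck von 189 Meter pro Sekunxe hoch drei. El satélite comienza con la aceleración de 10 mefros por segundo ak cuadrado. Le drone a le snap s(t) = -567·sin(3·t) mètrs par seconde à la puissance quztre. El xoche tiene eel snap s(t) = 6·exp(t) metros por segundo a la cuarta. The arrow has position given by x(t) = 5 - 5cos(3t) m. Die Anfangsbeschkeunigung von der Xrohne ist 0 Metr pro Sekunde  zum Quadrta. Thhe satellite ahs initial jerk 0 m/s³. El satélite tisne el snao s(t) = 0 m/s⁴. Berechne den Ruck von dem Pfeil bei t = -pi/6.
Ausgehend von der Position x(t) = 5 - 5·cos(3·t), nehmen wir 3 Ableitungen. Mit d/dt von x(t) finden wir v(t) = 15·sin(3·t). Mit d/dt von v(t) finden wir a(t) = 45·cos(3·t). Die Ableitung von der Beschleunigung ergibt den Ruck: j(t) = -135·sin(3·t). Aus der Gleichung für den Ruck j(t) = -135·sin(3·t), setzen wir t = -pi/6 ein und erhalten j = 135.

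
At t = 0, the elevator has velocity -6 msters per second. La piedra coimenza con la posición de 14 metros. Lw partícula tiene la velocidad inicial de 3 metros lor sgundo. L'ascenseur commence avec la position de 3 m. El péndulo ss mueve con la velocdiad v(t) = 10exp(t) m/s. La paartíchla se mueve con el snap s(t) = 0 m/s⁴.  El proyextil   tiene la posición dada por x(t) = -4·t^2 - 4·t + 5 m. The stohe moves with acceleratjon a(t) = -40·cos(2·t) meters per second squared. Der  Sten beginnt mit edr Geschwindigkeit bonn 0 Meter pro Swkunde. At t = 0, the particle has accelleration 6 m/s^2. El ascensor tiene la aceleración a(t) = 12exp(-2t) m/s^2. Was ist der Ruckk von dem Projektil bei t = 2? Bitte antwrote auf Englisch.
Starting from position x(t) = -4·t^2 - 4·t + 5, we take 3 derivatives. The derivative of position gives velocity: v(t) = -8·t - 4. The derivative of velocity gives acceleration: a(t) = -8. The derivative of acceleration gives jerk: j(t) = 0. We have jerk j(t) = 0. Substituting t = 2: j(2) = 0.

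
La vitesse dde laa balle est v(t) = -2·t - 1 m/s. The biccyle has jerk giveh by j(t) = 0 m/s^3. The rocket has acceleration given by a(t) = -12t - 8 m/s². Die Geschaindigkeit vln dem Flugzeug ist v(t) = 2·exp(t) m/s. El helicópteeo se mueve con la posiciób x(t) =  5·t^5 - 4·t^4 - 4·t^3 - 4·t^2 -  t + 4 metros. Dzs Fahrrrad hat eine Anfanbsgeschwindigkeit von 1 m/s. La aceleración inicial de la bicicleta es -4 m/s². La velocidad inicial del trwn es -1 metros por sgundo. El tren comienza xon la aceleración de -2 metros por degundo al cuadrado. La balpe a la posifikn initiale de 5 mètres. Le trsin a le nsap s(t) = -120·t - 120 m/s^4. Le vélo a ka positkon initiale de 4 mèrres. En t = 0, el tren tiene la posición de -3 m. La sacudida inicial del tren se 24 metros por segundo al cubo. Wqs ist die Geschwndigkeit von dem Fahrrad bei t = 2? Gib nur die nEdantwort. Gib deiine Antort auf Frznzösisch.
La réponse est -7.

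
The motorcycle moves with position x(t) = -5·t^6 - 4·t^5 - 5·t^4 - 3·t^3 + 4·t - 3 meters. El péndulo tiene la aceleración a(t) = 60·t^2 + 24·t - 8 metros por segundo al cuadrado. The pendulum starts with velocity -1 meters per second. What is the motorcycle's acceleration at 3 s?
Starting from position x(t) = -5·t^6 - 4·t^5 - 5·t^4 - 3·t^3 + 4·t - 3, we take 2 derivatives. The derivative of position gives velocity: v(t) = -30·t^5 - 20·t^4 - 20·t^3 - 9·t^2 + 4. The derivative of velocity gives acceleration: a(t) = -150·t^4 - 80·t^3 - 60·t^2 - 18·t. From the given acceleration equation a(t) = -150·t^4 - 80·t^3 - 60·t^2 - 18·t, we substitute t = 3 to get a = -14904.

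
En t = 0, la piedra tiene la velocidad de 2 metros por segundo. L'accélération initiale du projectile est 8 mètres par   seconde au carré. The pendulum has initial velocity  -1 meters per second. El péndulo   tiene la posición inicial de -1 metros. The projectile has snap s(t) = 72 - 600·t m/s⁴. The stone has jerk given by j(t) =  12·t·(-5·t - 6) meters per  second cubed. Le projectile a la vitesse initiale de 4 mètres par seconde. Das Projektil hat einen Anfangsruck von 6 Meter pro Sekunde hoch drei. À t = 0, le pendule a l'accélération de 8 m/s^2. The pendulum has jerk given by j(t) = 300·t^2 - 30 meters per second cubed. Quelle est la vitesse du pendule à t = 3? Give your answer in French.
Pour résoudre ceci, nous devons prendre 2 intégrales de notre équation du jerk j(t) = 300·t^2 - 30. En prenant ∫j(t)dt et en appliquant a(0) = 8, nous trouvons a(t) = 100·t^3 - 30·t + 8. En intégrant l'accélération et en utilisant la condition initiale v(0) = -1, nous obtenons v(t) = 25·t^4 - 15·t^2 + 8·t - 1. De l'équation de la vitesse v(t) = 25·t^4 - 15·t^2 + 8·t - 1, nous substituons t = 3 pour obtenir v = 1913.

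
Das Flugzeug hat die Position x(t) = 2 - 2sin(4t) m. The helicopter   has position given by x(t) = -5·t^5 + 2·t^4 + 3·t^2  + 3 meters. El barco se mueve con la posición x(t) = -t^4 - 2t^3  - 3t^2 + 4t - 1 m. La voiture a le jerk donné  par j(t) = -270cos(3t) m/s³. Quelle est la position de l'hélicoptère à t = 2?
Nous avons la position x(t) = -5·t^5 + 2·t^4 + 3·t^2 + 3. En substituant t = 2: x(2) = -113.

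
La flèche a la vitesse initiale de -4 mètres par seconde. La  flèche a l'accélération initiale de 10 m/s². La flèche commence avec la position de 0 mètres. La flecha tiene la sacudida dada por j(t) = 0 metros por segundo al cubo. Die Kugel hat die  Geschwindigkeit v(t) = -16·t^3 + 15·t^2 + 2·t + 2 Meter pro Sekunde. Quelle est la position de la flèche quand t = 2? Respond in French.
Pour résoudre ceci, nous devons prendre 3 primitives de notre équation du jerk j(t) = 0. L'intégrale du jerk, avec a(0) = 10, donne l'accélération: a(t) = 10. En intégrant l'accélération et en utilisant la condition initiale v(0) = -4, nous obtenons v(t) = 10·t - 4. La primitive de la vitesse est la position. En utilisant x(0) = 0, nous obtenons x(t) = 5·t^2 - 4·t. Nous avons la position x(t) = 5·t^2 - 4·t. En substituant t = 2: x(2) = 12.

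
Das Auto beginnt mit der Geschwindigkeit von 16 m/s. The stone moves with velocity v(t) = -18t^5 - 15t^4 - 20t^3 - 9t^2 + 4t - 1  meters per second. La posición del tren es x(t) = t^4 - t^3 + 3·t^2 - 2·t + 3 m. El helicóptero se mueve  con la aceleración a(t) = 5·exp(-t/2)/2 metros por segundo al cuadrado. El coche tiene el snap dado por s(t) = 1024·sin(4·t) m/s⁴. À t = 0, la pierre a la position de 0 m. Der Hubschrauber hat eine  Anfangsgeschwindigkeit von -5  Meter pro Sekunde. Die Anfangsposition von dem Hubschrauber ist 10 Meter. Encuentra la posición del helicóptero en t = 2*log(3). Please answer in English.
Starting from acceleration a(t) = 5·exp(-t/2)/2, we take 2 integrals. Taking ∫a(t)dt and applying v(0) = -5, we find v(t) = -5·exp(-t/2). Integrating velocity and using the initial condition x(0) = 10, we get x(t) = 10·exp(-t/2). We have position x(t) = 10·exp(-t/2). Substituting t = 2*log(3): x(2*log(3)) = 10/3.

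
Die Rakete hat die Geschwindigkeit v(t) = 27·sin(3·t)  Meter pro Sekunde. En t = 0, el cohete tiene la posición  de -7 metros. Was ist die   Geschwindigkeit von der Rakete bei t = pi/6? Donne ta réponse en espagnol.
De la ecuación de la velocidad v(t) = 27·sin(3·t), sustituimos t = pi/6 para obtener v = 27.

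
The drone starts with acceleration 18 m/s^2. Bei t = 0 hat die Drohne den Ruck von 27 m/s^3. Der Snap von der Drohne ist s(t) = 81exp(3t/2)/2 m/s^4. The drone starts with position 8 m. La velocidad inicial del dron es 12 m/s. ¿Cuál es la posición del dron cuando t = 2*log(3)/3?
Necesitamos integrar nuestra ecuación del snap s(t) = 81·exp(3·t/2)/2 4 veces. Tomando ∫s(t)dt y aplicando j(0) = 27, encontramos j(t) = 27·exp(3·t/2). La integral de la sacudida es la aceleración. Usando a(0) = 18, obtenemos a(t) = 18·exp(3·t/2). La antiderivada de la aceleración es la velocidad. Usando v(0) = 12, obtenemos v(t) = 12·exp(3·t/2). Integrando la velocidad y usando la condición inicial x(0) = 8, obtenemos x(t) = 8·exp(3·t/2). De la ecuación de la posición x(t) = 8·exp(3·t/2), sustituimos t = 2*log(3)/3 para obtener x = 24.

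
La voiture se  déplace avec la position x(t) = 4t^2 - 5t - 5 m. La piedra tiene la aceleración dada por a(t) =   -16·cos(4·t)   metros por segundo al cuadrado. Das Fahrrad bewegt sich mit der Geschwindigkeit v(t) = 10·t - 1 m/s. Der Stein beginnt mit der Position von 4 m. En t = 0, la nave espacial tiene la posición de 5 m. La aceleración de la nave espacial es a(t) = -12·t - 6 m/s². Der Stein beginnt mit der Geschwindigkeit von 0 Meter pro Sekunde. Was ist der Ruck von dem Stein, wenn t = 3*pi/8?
Ausgehend von der Beschleunigung a(t) = -16·cos(4·t), nehmen wir 1 Ableitung. Mit d/dt von a(t) finden wir j(t) = 64·sin(4·t). Aus der Gleichung für den Ruck j(t) = 64·sin(4·t), setzen wir t = 3*pi/8 ein und erhalten j = -64.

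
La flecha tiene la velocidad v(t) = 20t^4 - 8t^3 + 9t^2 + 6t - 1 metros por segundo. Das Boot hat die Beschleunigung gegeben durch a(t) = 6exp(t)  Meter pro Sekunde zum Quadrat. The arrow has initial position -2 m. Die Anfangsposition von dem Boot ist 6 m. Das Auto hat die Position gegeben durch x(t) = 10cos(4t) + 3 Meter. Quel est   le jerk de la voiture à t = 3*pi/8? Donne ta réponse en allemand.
Wir müssen unsere Gleichung für die Position x(t) = 10·cos(4·t) + 3 3-mal ableiten. Mit d/dt von x(t) finden wir v(t) = -40·sin(4·t). Durch Ableiten von der Geschwindigkeit erhalten wir die Beschleunigung: a(t) = -160·cos(4·t). Mit d/dt von a(t) finden wir j(t) = 640·sin(4·t). Aus der Gleichung für den Ruck j(t) = 640·sin(4·t), setzen wir t = 3*pi/8 ein und erhalten j = -640.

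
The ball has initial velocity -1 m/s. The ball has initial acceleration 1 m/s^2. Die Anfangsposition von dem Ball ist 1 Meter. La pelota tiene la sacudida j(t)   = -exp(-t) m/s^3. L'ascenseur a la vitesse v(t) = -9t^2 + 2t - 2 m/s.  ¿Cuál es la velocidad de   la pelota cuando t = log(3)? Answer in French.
En partant du jerk j(t) = -exp(-t), nous prenons 2 primitives. En intégrant le jerk et en utilisant la condition initiale a(0) = 1, nous obtenons a(t) = exp(-t). L'intégrale de l'accélération, avec v(0) = -1, donne la vitesse: v(t) = -exp(-t). En utilisant v(t) = -exp(-t) et en substituant t = log(3), nous trouvons v = -1/3.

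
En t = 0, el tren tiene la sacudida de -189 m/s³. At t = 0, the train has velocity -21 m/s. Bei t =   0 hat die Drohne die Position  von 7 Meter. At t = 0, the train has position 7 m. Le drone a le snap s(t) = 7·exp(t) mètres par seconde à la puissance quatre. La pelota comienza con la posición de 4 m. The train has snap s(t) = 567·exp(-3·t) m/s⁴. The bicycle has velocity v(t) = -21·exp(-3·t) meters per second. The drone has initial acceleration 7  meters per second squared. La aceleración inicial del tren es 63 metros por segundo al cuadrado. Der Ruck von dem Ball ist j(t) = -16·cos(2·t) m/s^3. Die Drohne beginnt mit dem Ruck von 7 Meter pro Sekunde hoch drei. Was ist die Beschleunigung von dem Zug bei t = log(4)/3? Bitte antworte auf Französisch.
Pour résoudre ceci, nous devons prendre 2 primitives de notre équation du snap s(t) = 567·exp(-3·t). En intégrant le snap et en utilisant la condition initiale j(0) = -189, nous obtenons j(t) = -189·exp(-3·t). La primitive du jerk, avec a(0) = 63, donne l'accélération: a(t) = 63·exp(-3·t). En utilisant a(t) = 63·exp(-3·t) et en substituant t = log(4)/3, nous trouvons a = 63/4.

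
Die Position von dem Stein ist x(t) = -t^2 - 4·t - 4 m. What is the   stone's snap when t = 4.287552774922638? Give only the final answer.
At t = 4.287552774922638, s = 0.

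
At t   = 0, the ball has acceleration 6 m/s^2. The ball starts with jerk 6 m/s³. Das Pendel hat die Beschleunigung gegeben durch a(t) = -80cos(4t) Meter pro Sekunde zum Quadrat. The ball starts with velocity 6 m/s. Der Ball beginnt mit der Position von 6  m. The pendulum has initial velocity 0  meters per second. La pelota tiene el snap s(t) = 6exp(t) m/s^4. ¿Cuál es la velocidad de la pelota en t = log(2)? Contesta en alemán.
Ausgehend von dem Snap s(t) = 6·exp(t), nehmen wir 3 Integrale. Mit ∫s(t)dt und Anwendung von j(0) = 6, finden wir j(t) = 6·exp(t). Das Integral von dem Ruck ist die Beschleunigung. Mit a(0) = 6 erhalten wir a(t) = 6·exp(t). Die Stammfunktion von der Beschleunigung, mit v(0) = 6, ergibt die Geschwindigkeit: v(t) = 6·exp(t). Wir haben die Geschwindigkeit v(t) = 6·exp(t). Durch Einsetzen von t = log(2): v(log(2)) = 12.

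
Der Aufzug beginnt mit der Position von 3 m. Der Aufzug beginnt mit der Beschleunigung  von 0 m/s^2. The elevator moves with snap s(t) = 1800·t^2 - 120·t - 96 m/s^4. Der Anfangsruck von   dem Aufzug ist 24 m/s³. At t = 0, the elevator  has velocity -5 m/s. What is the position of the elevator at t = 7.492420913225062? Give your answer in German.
Um dies zu lösen, müssen wir 4 Stammfunktionen unserer Gleichung für den Snap s(t) = 1800·t^2 - 120·t - 96 finden. Das Integral von dem Snap ist der Ruck. Mit j(0) = 24 erhalten wir j(t) = 600·t^3 - 60·t^2 - 96·t + 24. Die Stammfunktion von dem Ruck ist die Beschleunigung. Mit a(0) = 0 erhalten wir a(t) = 2·t·(75·t^3 - 10·t^2 - 24·t + 12). Durch Integration von der Beschleunigung und Verwendung der Anfangsbedingung v(0) = -5, erhalten wir v(t) = 30·t^5 - 5·t^4 - 16·t^3 + 12·t^2 - 5. Mit ∫v(t)dt und Anwendung von x(0) = 3, finden wir x(t) = 5·t^6 - t^5 - 4·t^4 + 4·t^3 - 5·t + 3. Aus der Gleichung für die Position x(t) = 5·t^6 - t^5 - 4·t^4 + 4·t^3 - 5·t + 3, setzen wir t = 7.492420913225062 ein und erhalten x = 849942.483904658.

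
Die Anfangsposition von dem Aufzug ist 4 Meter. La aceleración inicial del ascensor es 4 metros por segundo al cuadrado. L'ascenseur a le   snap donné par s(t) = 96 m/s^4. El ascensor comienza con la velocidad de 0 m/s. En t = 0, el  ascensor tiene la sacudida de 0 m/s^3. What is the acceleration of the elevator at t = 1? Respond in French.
Pour résoudre ceci, nous devons prendre 2 primitives de notre équation du snap s(t) = 96. L'intégrale du snap, avec j(0) = 0, donne le jerk: j(t) = 96·t. L'intégrale du jerk, avec a(0) = 4, donne l'accélération: a(t) = 48·t^2 + 4. De l'équation de l'accélération a(t) = 48·t^2 + 4, nous substituons t = 1 pour obtenir a = 52.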